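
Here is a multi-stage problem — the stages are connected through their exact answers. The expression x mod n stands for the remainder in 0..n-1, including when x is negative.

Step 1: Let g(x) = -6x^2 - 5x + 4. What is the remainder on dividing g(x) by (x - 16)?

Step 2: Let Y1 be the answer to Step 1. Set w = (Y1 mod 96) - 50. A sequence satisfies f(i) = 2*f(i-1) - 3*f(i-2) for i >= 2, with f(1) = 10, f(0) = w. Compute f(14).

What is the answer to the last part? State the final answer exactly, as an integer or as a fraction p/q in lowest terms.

-610

Step 1: remainder = value at the root: -6*(16)^2 - 5*(16)^1 + 4 = (-1536) + (-80) + (4) = -1612; answer -1612
Step 2: Y1 = -1612; w = -30; f(2) = 2*(10) - 3*(-30) = 110; iterating: f(2)=110, f(3)=190, f(4)=50, f(5)=-470, f(6)=-1090, f(7)=-770, f(8)=1730, f(9)=5770, f(10)=6350, f(11)=-4610, f(12)=-28270, f(13)=-42710, f(14)=-610; answer -610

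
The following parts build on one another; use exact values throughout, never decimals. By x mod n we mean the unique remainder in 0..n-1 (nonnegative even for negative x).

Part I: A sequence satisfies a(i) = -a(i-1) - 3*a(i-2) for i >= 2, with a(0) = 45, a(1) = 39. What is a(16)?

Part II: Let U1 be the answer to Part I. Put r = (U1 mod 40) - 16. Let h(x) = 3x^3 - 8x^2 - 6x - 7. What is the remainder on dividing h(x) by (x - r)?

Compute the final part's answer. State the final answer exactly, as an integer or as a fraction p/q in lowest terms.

1478

Part I: a(2) = -1*(39) - 3*(45) = -174; iterating: a(2)=-174, a(3)=57, a(4)=465, a(5)=-636, a(6)=-759, a(7)=2667, a(8)=-390, a(9)=-7611, a(10)=8781, a(11)=14052, a(12)=-40395, a(13)=-1761, a(14)=122946, a(15)=-117663, a(16)=-251175; answer -251175
Part II: U1 = -251175; r = 9; remainder = value at the root: 3*(9)^3 - 8*(9)^2 - 6*(9)^1 - 7 = (2187) + (-648) + (-54) + (-7) = 1478; answer 1478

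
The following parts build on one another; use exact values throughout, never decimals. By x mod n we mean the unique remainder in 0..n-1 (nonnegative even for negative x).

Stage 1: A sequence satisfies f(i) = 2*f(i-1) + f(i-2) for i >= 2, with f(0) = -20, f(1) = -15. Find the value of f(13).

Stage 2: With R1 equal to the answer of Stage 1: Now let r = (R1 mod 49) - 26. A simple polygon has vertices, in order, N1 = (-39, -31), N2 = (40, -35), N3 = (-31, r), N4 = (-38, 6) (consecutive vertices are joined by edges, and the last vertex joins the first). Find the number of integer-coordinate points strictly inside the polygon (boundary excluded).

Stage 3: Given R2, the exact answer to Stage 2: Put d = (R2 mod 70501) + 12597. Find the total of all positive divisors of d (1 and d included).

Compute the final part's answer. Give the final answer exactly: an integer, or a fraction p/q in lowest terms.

14282

Stage 1: f(2) = 2*(-15) + 1*(-20) = -50; iterating: f(2)=-50, f(3)=-115, f(4)=-280, f(5)=-675, f(6)=-1630, f(7)=-3935, f(8)=-9500, f(9)=-22935, f(10)=-55370, f(11)=-133675, f(12)=-322720, f(13)=-779115; answer -779115
Stage 2: R1 = -779115; r = 8; cross terms: (-39*-35 - 40*-31)=2605, (40*8 - -31*-35)=-765, (-31*6 - -38*8)=118, (-38*-31 - -39*6)=1412; twice the area = |3370| = 3370; area = 1685; boundary points = 1 + 1 + 1 + 1 = 4; strictly interior points = area - boundary/2 + 1 = 1684; answer 1684
Stage 3: R2 = 1684; d = 14281; 14281 is prime, so its only divisors are 1 and 14281; sigma = 1 + 14281 = 14282; answer 14282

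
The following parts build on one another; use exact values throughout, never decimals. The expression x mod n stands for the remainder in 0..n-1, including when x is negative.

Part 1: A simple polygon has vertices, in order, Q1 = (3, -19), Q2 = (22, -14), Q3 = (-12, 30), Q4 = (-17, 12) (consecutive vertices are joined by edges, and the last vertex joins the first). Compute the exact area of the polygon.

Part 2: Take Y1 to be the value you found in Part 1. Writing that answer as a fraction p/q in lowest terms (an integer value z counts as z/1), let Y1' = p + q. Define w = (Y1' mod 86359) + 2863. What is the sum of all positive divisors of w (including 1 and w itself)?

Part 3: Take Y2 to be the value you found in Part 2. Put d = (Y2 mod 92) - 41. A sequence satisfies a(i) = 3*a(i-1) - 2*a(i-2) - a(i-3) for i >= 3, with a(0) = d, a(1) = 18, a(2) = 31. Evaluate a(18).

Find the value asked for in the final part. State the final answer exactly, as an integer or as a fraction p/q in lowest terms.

-61518

Part 1: cross terms: (3*-14 - 22*-19)=376, (22*30 - -12*-14)=492, (-12*12 - -17*30)=366, (-17*-19 - 3*12)=287; twice the area = |1521| = 1521; area = 1521/2; answer 1521/2
Part 2: Y1 = 1521/2; threaded value p + q = 1523; w = 4386; 4386 = 2 * 3 * 17 * 43; sigma = (1 + 2) * (1 + 3) * (1 + 17) * (1 + 43) = 3 * 4 * 18 * 44 = 9504; answer 9504
Part 3: Y2 = 9504; d = -13; a(3) = 3*(31) - 2*(18) - 1*(-13) = 70; iterating: a(3)=70, a(4)=130, a(5)=219, a(6)=327, a(7)=413, a(8)=366, a(9)=-55, a(10)=-1310, a(11)=-4186, a(12)=-9883, a(13)=-19967, a(14)=-35949, a(15)=-58030, a(16)=-82225, a(17)=-94666, a(18)=-61518; answer -61518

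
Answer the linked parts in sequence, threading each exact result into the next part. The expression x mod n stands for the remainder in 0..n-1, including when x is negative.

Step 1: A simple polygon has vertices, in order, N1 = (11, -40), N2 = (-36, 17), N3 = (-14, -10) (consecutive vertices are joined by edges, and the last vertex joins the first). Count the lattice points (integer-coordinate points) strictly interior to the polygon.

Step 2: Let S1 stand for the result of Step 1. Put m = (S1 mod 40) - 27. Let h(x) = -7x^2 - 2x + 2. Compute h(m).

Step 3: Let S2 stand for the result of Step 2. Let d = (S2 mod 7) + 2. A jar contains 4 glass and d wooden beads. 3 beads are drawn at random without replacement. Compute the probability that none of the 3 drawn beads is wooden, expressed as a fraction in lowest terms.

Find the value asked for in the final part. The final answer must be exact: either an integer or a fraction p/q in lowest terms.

1/30

Step 1: cross terms: (11*17 - -36*-40)=-1253, (-36*-10 - -14*17)=598, (-14*-40 - 11*-10)=670; twice the area = |15| = 15; area = 15/2; boundary points = 1 + 1 + 5 = 7; strictly interior points = area - boundary/2 + 1 = 5; answer 5
Step 2: S1 = 5; m = -22; -7*(-22)^2 - 2*(-22)^1 + 2 = (-3388) + (44) + (2) = -3342; answer -3342
Step 3: S2 = -3342; d = 6; total draws C(10,3) = 120; favorable C(4,3) = 4; P = 1/30; answer 1/30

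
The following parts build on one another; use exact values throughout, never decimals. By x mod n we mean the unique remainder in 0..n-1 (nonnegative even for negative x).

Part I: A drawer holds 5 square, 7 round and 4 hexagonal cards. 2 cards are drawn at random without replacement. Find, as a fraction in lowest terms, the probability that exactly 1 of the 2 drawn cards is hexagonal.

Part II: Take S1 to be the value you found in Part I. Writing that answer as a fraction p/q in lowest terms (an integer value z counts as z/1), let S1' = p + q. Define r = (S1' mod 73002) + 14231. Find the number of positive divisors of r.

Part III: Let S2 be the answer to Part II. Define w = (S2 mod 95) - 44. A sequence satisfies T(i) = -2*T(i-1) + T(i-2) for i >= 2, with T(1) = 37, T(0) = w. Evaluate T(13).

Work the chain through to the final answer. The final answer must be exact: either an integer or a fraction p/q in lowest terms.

1515257

Part I: total draws C(16,2) = 120; favorable C(4,1)*C(12,1) = 48; P = 2/5; answer 2/5
Part II: S1 = 2/5; threaded value p + q = 7; r = 14238; 14238 = 2 * 3^2 * 7 * 113; number of divisors = (1+1) * (2+1) * (1+1) * (1+1) = 24; answer 24
Part III: S2 = 24; w = -20; T(2) = -2*(37) + 1*(-20) = -94; iterating: T(2)=-94, T(3)=225, T(4)=-544, T(5)=1313, T(6)=-3170, T(7)=7653, T(8)=-18476, T(9)=44605, T(10)=-107686, T(11)=259977, T(12)=-627640, T(13)=1515257; answer 1515257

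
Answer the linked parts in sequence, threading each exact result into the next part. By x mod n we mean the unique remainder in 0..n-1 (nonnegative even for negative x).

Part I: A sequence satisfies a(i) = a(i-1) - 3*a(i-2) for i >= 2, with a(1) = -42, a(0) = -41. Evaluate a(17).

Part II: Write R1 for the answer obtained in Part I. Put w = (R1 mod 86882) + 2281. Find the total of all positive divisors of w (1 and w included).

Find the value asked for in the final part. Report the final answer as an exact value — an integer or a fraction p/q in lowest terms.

Part I: a(2) = 1*(-42) - 3*(-41) = 81; iterating: a(2)=81, a(3)=207, a(4)=-36, a(5)=-657, a(6)=-549, a(7)=1422, a(8)=3069, a(9)=-1197, a(10)=-10404, a(11)=-6813, a(12)=24399, a(13)=44838, a(14)=-28359, a(15)=-162873, a(16)=-77796, a(17)=410823; answer 410823
Part II: R1 = 410823; w = 65576; 65576 = 2^3 * 7 * 1171; sigma = (1 + 2 + 4 + 8) * (1 + 7) * (1 + 1171) = 15 * 8 * 1172 = 140640; answer 140640

140640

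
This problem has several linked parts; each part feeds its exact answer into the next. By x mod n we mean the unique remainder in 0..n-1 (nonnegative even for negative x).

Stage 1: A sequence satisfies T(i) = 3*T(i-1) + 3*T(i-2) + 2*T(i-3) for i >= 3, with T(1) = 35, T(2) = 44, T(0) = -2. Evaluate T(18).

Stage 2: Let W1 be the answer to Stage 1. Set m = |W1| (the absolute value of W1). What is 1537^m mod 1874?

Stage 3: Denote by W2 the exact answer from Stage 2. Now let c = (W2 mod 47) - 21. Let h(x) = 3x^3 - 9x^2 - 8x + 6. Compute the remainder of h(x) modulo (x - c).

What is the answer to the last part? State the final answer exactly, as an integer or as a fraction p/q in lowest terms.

-4988

Stage 1: T(3) = 3*(44) + 3*(35) + 2*(-2) = 233; iterating: T(3)=233, T(4)=901, T(5)=3490, T(6)=13639, T(7)=53189, T(8)=207464, T(9)=809237, T(10)=3156481, T(11)=12312082, T(12)=48024163, T(13)=187321697, T(14)=730661744, T(15)=2849998649, T(16)=11116624573, T(17)=43361193154, T(18)=169133450479; answer 169133450479
Stage 2: W1 = 169133450479; m = 169133450479; squarings mod 1874: 1537^1=1537, 1537^2=1129, 1537^4=321, 1537^8=1845, 1537^16=841, 1537^32=783, 1537^64=291, 1537^128=351, 1537^256=1391, 1537^512=913, 1537^1024=1513, 1537^2048=1015, 1537^4096=1399, 1537^8192=745, 1537^16384=321, 1537^32768=1845, 1537^65536=841, 1537^131072=783, 1537^262144=291, 1537^524288=351, 1537^1048576=1391, 1537^2097152=913, 1537^4194304=1513, 1537^8388608=1015, 1537^16777216=1399, 1537^33554432=745, 1537^67108864=321, 1537^134217728=1845, 1537^268435456=841, 1537^536870912=783, 1537^1073741824=291, 1537^2147483648=351, 1537^4294967296=1391, 1537^8589934592=913, 1537^17179869184=1513, 1537^34359738368=1015, 1537^68719476736=1399, 1537^137438953472=745; 1537^169133450479 = 1537^1 * 1537^2 * 1537^4 * 1537^8 * 1537^32 * 1537^64 * 1537^128 * 1537^1024 * 1537^8192 * 1537^32768 * 1537^65536 * 1537^131072 * 1537^2097152 * 1537^16777216 * 1537^536870912 * 1537^1073741824 * 1537^4294967296 * 1537^8589934592 * 1537^17179869184 * 1537^137438953472 = 1185 (mod 1874); answer 1185
Stage 3: W2 = 1185; c = -11; remainder = value at the root: 3*(-11)^3 - 9*(-11)^2 - 8*(-11)^1 + 6 = (-3993) + (-1089) + (88) + (6) = -4988; answer -4988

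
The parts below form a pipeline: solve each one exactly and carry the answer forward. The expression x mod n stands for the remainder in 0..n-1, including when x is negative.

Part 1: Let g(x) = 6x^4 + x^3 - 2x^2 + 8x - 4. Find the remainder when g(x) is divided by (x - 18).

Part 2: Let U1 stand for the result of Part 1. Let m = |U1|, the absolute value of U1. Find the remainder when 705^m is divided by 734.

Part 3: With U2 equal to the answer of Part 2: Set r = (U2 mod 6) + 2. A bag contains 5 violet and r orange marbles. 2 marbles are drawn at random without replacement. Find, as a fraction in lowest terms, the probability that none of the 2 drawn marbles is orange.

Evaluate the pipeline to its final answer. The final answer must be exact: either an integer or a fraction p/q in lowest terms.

Part 1: remainder = value at the root: 6*(18)^4 + 1*(18)^3 - 2*(18)^2 + 8*(18)^1 - 4 = (629856) + (5832) + (-648) + (144) + (-4) = 635180; answer 635180
Part 2: U1 = 635180; m = 635180; squarings mod 734: 705^1=705, 705^2=107, 705^4=439, 705^8=413, 705^16=281, 705^32=423, 705^64=567, 705^128=731, 705^256=9, 705^512=81, 705^1024=689, 705^2048=557, 705^4096=501, 705^8192=707, 705^16384=729, 705^32768=25, 705^65536=625, 705^131072=137, 705^262144=419, 705^524288=135; 705^635180 = 705^4 * 705^8 * 705^32 * 705^256 * 705^4096 * 705^8192 * 705^32768 * 705^65536 * 705^524288 = 689 (mod 734); answer 689
Part 3: U2 = 689; r = 7; total draws C(12,2) = 66; favorable C(5,2) = 10; P = 5/33; answer 5/33

5/33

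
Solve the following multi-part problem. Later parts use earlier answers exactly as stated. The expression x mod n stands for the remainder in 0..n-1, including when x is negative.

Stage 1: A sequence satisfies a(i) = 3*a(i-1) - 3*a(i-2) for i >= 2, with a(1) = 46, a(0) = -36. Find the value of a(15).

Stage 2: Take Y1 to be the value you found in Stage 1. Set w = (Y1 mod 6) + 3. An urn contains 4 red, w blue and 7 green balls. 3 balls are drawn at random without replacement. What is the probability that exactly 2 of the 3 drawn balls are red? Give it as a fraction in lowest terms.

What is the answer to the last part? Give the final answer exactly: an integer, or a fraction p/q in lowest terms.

15/91

Stage 1: a(2) = 3*(46) - 3*(-36) = 246; iterating: a(2)=246, a(3)=600, a(4)=1062, a(5)=1386, a(6)=972, a(7)=-1242, a(8)=-6642, a(9)=-16200, a(10)=-28674, a(11)=-37422, a(12)=-26244, a(13)=33534, a(14)=179334, a(15)=437400; answer 437400
Stage 2: Y1 = 437400; w = 3; total draws C(14,3) = 364; favorable C(4,2)*C(10,1) = 60; P = 15/91; answer 15/91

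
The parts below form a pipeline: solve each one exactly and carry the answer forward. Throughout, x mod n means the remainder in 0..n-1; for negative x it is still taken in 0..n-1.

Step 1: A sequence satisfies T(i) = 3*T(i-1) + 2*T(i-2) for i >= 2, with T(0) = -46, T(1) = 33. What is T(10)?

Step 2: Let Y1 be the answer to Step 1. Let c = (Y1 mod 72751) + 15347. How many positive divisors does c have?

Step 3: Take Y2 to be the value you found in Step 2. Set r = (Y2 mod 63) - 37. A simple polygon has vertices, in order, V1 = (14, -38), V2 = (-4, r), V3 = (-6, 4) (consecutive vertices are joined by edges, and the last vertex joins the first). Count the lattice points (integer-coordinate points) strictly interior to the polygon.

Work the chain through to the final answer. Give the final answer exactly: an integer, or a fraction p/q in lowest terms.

Step 1: T(2) = 3*(33) + 2*(-46) = 7; iterating: T(2)=7, T(3)=87, T(4)=275, T(5)=999, T(6)=3547, T(7)=12639, T(8)=45011, T(9)=160311, T(10)=570955; answer 570955
Step 2: Y1 = 570955; c = 77045; 77045 = 5 * 19 * 811; number of divisors = (1+1) * (1+1) * (1+1) = 8; answer 8
Step 3: Y2 = 8; r = -29; cross terms: (14*-29 - -4*-38)=-558, (-4*4 - -6*-29)=-190, (-6*-38 - 14*4)=172; twice the area = |-576| = 576; area = 288; boundary points = 9 + 1 + 2 = 12; strictly interior points = area - boundary/2 + 1 = 283; answer 283

283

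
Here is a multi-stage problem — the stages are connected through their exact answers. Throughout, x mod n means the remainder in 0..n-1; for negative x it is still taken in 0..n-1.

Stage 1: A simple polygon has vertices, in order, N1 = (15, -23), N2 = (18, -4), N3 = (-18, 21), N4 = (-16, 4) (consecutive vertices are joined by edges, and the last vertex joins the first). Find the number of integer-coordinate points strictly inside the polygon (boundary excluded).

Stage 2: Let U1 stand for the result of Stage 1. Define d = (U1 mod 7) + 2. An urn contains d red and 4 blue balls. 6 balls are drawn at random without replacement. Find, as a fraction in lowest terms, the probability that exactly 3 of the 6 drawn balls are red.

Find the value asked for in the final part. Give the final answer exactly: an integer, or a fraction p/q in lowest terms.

8/33

Stage 1: cross terms: (15*-4 - 18*-23)=354, (18*21 - -18*-4)=306, (-18*4 - -16*21)=264, (-16*-23 - 15*4)=308; twice the area = |1232| = 1232; area = 616; boundary points = 1 + 1 + 1 + 1 = 4; strictly interior points = area - boundary/2 + 1 = 615; answer 615
Stage 2: U1 = 615; d = 8; total draws C(12,6) = 924; favorable C(8,3)*C(4,3) = 224; P = 8/33; answer 8/33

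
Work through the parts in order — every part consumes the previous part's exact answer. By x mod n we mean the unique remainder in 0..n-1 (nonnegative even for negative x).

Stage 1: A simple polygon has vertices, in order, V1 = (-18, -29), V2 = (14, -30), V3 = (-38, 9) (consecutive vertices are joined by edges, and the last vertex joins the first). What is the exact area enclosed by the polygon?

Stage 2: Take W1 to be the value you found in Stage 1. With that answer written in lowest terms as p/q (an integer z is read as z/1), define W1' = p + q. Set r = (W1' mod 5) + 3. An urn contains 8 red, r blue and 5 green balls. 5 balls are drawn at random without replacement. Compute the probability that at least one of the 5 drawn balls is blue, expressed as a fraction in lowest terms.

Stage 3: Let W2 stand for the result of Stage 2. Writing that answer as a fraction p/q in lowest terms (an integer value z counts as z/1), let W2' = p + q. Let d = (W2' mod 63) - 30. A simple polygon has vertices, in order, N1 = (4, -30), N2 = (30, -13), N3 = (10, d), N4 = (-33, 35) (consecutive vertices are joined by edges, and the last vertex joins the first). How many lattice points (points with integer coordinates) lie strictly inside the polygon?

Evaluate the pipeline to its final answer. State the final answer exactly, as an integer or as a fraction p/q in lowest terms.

647

Stage 1: cross terms: (-18*-30 - 14*-29)=946, (14*9 - -38*-30)=-1014, (-38*-29 - -18*9)=1264; twice the area = |1196| = 1196; area = 598; answer 598
Stage 2: W1 = 598; threaded value p + q = 599; r = 7; total draws C(20,5) = 15504; complement C(13,5) = 1287; favorable 15504 - 1287 = 14217; P = 4739/5168; answer 4739/5168
Stage 3: W2 = 4739/5168; threaded value p + q = 9907; d = -14; cross terms: (4*-13 - 30*-30)=848, (30*-14 - 10*-13)=-290, (10*35 - -33*-14)=-112, (-33*-30 - 4*35)=850; twice the area = |1296| = 1296; area = 648; boundary points = 1 + 1 + 1 + 1 = 4; strictly interior points = area - boundary/2 + 1 = 647; answer 647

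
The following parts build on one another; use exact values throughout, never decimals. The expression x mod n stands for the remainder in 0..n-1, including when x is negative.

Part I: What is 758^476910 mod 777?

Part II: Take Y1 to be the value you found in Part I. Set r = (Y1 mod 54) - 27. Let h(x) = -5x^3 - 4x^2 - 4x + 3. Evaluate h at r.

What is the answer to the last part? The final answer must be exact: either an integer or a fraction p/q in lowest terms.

35

Part I: squarings mod 777: 758^1=758, 758^2=361, 758^4=562, 758^8=382, 758^16=625, 758^32=571, 758^64=478, 758^128=46, 758^256=562, 758^512=382, 758^1024=625, 758^2048=571, 758^4096=478, 758^8192=46, 758^16384=562, 758^32768=382, 758^65536=625, 758^131072=571, 758^262144=478; 758^476910 = 758^2 * 758^4 * 758^8 * 758^32 * 758^64 * 758^128 * 758^512 * 758^1024 * 758^16384 * 758^65536 * 758^131072 * 758^262144 = 295 (mod 777); answer 295
Part II: Y1 = 295; r = -2; -5*(-2)^3 - 4*(-2)^2 - 4*(-2)^1 + 3 = (40) + (-16) + (8) + (3) = 35; answer 35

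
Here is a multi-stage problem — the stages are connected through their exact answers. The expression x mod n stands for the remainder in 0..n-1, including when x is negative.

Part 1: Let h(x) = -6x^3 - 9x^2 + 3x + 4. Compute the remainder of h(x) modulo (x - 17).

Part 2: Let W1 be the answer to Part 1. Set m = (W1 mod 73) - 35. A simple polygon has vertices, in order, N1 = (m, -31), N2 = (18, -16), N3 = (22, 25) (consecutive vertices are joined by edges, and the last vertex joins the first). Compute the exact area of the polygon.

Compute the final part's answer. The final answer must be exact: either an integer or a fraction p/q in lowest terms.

Part 1: remainder = value at the root: -6*(17)^3 - 9*(17)^2 + 3*(17)^1 + 4 = (-29478) + (-2601) + (51) + (4) = -32024; answer -32024
Part 2: W1 = -32024; m = -12; cross terms: (-12*-16 - 18*-31)=750, (18*25 - 22*-16)=802, (22*-31 - -12*25)=-382; twice the area = |1170| = 1170; area = 585; answer 585

585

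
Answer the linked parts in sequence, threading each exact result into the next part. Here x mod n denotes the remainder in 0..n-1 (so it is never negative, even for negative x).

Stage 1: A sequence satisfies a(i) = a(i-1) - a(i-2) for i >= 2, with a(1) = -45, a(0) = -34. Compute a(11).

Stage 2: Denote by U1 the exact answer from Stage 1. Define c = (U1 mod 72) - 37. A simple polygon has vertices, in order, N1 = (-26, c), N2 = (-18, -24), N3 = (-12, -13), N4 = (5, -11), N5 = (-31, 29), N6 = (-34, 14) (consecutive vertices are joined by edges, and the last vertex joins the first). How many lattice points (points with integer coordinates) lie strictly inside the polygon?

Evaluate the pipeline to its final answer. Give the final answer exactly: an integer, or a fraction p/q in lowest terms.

943

Stage 1: a(2) = 1*(-45) - 1*(-34) = -11; iterating: a(2)=-11, a(3)=34, a(4)=45, a(5)=11, a(6)=-34, a(7)=-45, a(8)=-11, a(9)=34, a(10)=45, a(11)=11; answer 11
Stage 2: U1 = 11; c = -26; cross terms: (-26*-24 - -18*-26)=156, (-18*-13 - -12*-24)=-54, (-12*-11 - 5*-13)=197, (5*29 - -31*-11)=-196, (-31*14 - -34*29)=552, (-34*-26 - -26*14)=1248; twice the area = |1903| = 1903; area = 1903/2; boundary points = 2 + 1 + 1 + 4 + 3 + 8 = 19; strictly interior points = area - boundary/2 + 1 = 943; answer 943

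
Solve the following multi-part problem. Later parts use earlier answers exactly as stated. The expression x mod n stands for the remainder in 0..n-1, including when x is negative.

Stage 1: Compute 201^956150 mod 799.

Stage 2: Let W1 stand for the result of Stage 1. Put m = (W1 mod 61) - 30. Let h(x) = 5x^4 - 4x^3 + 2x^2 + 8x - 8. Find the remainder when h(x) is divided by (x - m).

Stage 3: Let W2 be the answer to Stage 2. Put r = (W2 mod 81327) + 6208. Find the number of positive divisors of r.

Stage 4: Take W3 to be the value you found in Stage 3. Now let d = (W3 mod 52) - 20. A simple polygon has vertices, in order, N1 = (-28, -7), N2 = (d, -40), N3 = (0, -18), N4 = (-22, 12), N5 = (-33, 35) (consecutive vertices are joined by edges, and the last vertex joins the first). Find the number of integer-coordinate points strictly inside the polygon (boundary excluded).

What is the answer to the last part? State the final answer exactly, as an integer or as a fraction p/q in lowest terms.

685

Stage 1: squarings mod 799: 201^1=201, 201^2=451, 201^4=455, 201^8=84, 201^16=664, 201^32=647, 201^64=732, 201^128=494, 201^256=341, 201^512=426, 201^1024=103, 201^2048=222, 201^4096=545, 201^8192=596, 201^16384=460, 201^32768=664, 201^65536=647, 201^131072=732, 201^262144=494, 201^524288=341; 201^956150 = 201^2 * 201^4 * 201^16 * 201^32 * 201^64 * 201^128 * 201^512 * 201^1024 * 201^4096 * 201^32768 * 201^131072 * 201^262144 * 201^524288 = 627 (mod 799); answer 627
Stage 2: W1 = 627; m = -13; remainder = value at the root: 5*(-13)^4 - 4*(-13)^3 + 2*(-13)^2 + 8*(-13)^1 - 8 = (142805) + (8788) + (338) + (-104) + (-8) = 151819; answer 151819
Stage 3: W2 = 151819; r = 76700; 76700 = 2^2 * 5^2 * 13 * 59; number of divisors = (2+1) * (2+1) * (1+1) * (1+1) = 36; answer 36
Stage 4: W3 = 36; d = 16; cross terms: (-28*-40 - 16*-7)=1232, (16*-18 - 0*-40)=-288, (0*12 - -22*-18)=-396, (-22*35 - -33*12)=-374, (-33*-7 - -28*35)=1211; twice the area = |1385| = 1385; area = 1385/2; boundary points = 11 + 2 + 2 + 1 + 1 = 17; strictly interior points = area - boundary/2 + 1 = 685; answer 685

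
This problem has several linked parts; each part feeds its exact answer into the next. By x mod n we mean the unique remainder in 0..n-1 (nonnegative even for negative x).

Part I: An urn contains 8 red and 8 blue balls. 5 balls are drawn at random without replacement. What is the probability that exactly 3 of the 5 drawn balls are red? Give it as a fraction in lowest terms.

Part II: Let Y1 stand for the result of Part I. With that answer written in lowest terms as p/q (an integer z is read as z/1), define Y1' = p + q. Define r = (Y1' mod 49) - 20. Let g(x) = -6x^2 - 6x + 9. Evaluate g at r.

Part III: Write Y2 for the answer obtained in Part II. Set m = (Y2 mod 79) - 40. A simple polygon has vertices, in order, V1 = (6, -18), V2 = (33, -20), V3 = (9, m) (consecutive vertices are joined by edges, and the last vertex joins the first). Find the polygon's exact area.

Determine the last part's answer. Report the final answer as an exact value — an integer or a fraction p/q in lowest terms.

651

Part I: total draws C(16,5) = 4368; favorable C(8,3)*C(8,2) = 1568; P = 14/39; answer 14/39
Part II: Y1 = 14/39; threaded value p + q = 53; r = -16; -6*(-16)^2 - 6*(-16)^1 + 9 = (-1536) + (96) + (9) = -1431; answer -1431
Part III: Y2 = -1431; m = 30; cross terms: (6*-20 - 33*-18)=474, (33*30 - 9*-20)=1170, (9*-18 - 6*30)=-342; twice the area = |1302| = 1302; area = 651; answer 651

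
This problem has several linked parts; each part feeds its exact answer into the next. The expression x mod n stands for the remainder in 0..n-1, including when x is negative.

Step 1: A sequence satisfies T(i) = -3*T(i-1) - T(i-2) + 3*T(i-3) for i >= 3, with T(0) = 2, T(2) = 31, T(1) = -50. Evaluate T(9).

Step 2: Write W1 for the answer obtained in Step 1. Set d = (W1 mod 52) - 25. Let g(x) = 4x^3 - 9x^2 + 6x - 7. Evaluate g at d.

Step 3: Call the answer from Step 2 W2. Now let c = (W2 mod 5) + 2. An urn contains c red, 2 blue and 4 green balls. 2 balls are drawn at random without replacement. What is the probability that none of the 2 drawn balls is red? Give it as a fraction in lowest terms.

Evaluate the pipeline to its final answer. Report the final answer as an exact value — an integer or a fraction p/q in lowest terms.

5/12

Step 1: T(3) = -3*(31) - 1*(-50) + 3*(2) = -37; iterating: T(3)=-37, T(4)=-70, T(5)=340, T(6)=-1061, T(7)=2633, T(8)=-5818, T(9)=11638; answer 11638
Step 2: W1 = 11638; d = 17; 4*(17)^3 - 9*(17)^2 + 6*(17)^1 - 7 = (19652) + (-2601) + (102) + (-7) = 17146; answer 17146
Step 3: W2 = 17146; c = 3; total draws C(9,2) = 36; favorable C(6,2) = 15; P = 5/12; answer 5/12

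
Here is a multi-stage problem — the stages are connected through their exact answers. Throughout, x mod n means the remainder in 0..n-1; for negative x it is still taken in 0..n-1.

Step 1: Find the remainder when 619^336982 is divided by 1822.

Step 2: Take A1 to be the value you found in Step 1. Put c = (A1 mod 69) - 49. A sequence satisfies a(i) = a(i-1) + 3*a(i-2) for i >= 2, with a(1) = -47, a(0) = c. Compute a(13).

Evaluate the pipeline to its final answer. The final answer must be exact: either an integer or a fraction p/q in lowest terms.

-1499423

Step 1: squarings mod 1822: 619^1=619, 619^2=541, 619^4=1161, 619^8=1463, 619^16=1341, 619^32=1789, 619^64=1089, 619^128=1621, 619^256=317, 619^512=279, 619^1024=1317, 619^2048=1767, 619^4096=1203, 619^8192=541, 619^16384=1161, 619^32768=1463, 619^65536=1341, 619^131072=1789, 619^262144=1089; 619^336982 = 619^2 * 619^4 * 619^16 * 619^64 * 619^1024 * 619^8192 * 619^65536 * 619^262144 = 625 (mod 1822); answer 625
Step 2: A1 = 625; c = -45; a(2) = 1*(-47) + 3*(-45) = -182; iterating: a(2)=-182, a(3)=-323, a(4)=-869, a(5)=-1838, a(6)=-4445, a(7)=-9959, a(8)=-23294, a(9)=-53171, a(10)=-123053, a(11)=-282566, a(12)=-651725, a(13)=-1499423; answer -1499423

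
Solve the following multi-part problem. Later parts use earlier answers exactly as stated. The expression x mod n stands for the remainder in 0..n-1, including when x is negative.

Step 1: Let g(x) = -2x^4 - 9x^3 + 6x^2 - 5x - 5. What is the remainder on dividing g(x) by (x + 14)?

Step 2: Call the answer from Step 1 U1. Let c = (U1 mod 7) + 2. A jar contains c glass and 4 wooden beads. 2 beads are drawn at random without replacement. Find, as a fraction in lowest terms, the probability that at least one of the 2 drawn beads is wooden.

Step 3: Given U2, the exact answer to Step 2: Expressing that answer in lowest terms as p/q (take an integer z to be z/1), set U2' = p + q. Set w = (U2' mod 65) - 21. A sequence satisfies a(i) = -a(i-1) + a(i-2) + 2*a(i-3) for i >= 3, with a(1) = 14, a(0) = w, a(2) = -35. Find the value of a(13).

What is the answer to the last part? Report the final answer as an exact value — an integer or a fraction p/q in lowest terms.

428

Step 1: remainder = value at the root: -2*(-14)^4 - 9*(-14)^3 + 6*(-14)^2 - 5*(-14)^1 - 5 = (-76832) + (24696) + (1176) + (70) + (-5) = -50895; answer -50895
Step 2: U1 = -50895; c = 4; total draws C(8,2) = 28; complement C(4,2) = 6; favorable 28 - 6 = 22; P = 11/14; answer 11/14
Step 3: U2 = 11/14; threaded value p + q = 25; w = 4; a(3) = -1*(-35) + 1*(14) + 2*(4) = 57; iterating: a(3)=57, a(4)=-64, a(5)=51, a(6)=-1, a(7)=-76, a(8)=177, a(9)=-255, a(10)=280, a(11)=-181, a(12)=-49, a(13)=428; answer 428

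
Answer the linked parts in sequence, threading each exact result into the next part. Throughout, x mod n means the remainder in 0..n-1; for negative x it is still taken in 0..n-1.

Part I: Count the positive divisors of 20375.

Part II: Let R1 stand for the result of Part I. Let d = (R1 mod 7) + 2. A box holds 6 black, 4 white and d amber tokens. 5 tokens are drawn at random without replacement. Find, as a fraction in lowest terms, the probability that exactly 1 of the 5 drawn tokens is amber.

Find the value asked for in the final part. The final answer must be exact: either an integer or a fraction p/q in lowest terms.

70/143

Part I: 20375 = 5^3 * 163; number of divisors = (3+1) * (1+1) = 8; answer 8
Part II: R1 = 8; d = 3; total draws C(13,5) = 1287; favorable C(3,1)*C(10,4) = 630; P = 70/143; answer 70/143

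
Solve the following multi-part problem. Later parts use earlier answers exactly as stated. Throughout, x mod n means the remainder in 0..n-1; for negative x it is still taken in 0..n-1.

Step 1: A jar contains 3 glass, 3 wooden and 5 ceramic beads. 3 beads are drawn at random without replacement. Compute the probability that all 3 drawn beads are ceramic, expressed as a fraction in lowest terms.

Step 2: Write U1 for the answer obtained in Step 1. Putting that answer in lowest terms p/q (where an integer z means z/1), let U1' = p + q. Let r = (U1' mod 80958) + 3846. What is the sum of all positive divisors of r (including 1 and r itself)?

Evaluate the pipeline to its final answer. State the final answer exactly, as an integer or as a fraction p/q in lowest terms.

3882

Step 1: total draws C(11,3) = 165; favorable C(5,3) = 10; P = 2/33; answer 2/33
Step 2: U1 = 2/33; threaded value p + q = 35; r = 3881; 3881 is prime, so its only divisors are 1 and 3881; sigma = 1 + 3881 = 3882; answer 3882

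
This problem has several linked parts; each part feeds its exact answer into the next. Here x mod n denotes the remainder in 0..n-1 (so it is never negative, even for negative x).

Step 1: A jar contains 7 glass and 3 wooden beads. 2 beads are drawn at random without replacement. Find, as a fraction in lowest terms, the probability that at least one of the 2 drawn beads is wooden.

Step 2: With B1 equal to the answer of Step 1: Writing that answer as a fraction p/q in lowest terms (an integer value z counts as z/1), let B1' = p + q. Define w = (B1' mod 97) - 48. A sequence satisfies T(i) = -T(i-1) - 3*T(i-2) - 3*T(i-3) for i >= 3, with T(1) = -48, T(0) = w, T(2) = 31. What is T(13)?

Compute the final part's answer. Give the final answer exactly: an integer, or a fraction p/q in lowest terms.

-43000

Step 1: total draws C(10,2) = 45; complement C(7,2) = 21; favorable 45 - 21 = 24; P = 8/15; answer 8/15
Step 2: B1 = 8/15; threaded value p + q = 23; w = -25; T(3) = -1*(31) - 3*(-48) - 3*(-25) = 188; iterating: T(3)=188, T(4)=-137, T(5)=-520, T(6)=367, T(7)=1604, T(8)=-1145, T(9)=-4768, T(10)=3391, T(11)=14348, T(12)=-10217, T(13)=-43000; answer -43000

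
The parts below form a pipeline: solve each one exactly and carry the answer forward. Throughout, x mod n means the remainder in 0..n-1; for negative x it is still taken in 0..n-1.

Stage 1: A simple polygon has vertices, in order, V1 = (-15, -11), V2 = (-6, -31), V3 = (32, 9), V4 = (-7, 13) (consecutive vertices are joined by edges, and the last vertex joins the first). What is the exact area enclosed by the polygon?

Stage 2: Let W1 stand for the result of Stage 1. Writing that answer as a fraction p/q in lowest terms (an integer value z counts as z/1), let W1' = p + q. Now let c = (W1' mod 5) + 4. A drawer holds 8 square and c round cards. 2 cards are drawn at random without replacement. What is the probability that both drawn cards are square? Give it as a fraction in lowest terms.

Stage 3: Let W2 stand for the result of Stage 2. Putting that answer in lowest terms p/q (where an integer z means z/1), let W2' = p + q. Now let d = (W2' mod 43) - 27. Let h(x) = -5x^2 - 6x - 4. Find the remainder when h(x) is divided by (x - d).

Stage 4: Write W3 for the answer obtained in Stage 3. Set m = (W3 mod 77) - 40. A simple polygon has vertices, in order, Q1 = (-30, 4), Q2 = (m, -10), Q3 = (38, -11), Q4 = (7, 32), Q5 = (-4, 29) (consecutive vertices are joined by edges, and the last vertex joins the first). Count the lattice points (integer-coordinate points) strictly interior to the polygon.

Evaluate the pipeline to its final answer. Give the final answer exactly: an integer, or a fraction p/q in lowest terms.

Stage 1: cross terms: (-15*-31 - -6*-11)=399, (-6*9 - 32*-31)=938, (32*13 - -7*9)=479, (-7*-11 - -15*13)=272; twice the area = |2088| = 2088; area = 1044; answer 1044
Stage 2: W1 = 1044; threaded value p + q = 1045; c = 4; total draws C(12,2) = 66; favorable C(8,2) = 28; P = 14/33; answer 14/33
Stage 3: W2 = 14/33; threaded value p + q = 47; d = -23; remainder = value at the root: -5*(-23)^2 - 6*(-23)^1 - 4 = (-2645) + (138) + (-4) = -2511; answer -2511
Stage 4: W3 = -2511; m = -10; cross terms: (-30*-10 - -10*4)=340, (-10*-11 - 38*-10)=490, (38*32 - 7*-11)=1293, (7*29 - -4*32)=331, (-4*4 - -30*29)=854; twice the area = |3308| = 3308; area = 1654; boundary points = 2 + 1 + 1 + 1 + 1 = 6; strictly interior points = area - boundary/2 + 1 = 1652; answer 1652

1652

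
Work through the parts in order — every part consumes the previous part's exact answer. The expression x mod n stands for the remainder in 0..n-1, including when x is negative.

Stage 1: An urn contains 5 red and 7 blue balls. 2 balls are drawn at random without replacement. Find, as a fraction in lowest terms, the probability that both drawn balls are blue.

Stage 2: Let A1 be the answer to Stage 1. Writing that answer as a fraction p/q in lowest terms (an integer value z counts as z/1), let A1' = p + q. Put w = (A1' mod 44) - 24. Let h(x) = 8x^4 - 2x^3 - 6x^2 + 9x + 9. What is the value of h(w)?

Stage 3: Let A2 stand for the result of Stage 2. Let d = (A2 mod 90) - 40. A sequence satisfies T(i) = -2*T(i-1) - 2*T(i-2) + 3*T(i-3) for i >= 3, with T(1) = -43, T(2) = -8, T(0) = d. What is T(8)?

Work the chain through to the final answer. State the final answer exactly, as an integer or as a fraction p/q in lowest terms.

Stage 1: total draws C(12,2) = 66; favorable C(7,2) = 21; P = 7/22; answer 7/22
Stage 2: A1 = 7/22; threaded value p + q = 29; w = 5; 8*(5)^4 - 2*(5)^3 - 6*(5)^2 + 9*(5)^1 + 9 = (5000) + (-250) + (-150) + (45) + (9) = 4654; answer 4654
Stage 3: A2 = 4654; d = 24; T(3) = -2*(-8) - 2*(-43) + 3*(24) = 174; iterating: T(3)=174, T(4)=-461, T(5)=550, T(6)=344, T(7)=-3171, T(8)=7304; answer 7304

7304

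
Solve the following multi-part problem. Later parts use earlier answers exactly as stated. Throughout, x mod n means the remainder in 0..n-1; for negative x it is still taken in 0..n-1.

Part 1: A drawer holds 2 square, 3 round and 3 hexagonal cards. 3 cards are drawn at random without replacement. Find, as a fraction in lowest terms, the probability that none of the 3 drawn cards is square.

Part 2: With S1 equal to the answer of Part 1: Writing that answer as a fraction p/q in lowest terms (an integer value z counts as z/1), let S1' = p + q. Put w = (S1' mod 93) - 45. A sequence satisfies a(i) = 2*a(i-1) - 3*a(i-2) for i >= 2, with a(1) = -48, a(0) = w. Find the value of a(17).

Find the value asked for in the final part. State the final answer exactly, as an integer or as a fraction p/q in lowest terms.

Part 1: total draws C(8,3) = 56; favorable C(6,3) = 20; P = 5/14; answer 5/14
Part 2: S1 = 5/14; threaded value p + q = 19; w = -26; a(2) = 2*(-48) - 3*(-26) = -18; iterating: a(2)=-18, a(3)=108, a(4)=270, a(5)=216, a(6)=-378, a(7)=-1404, a(8)=-1674, a(9)=864, a(10)=6750, a(11)=10908, a(12)=1566, a(13)=-29592, a(14)=-63882, a(15)=-38988, a(16)=113670, a(17)=344304; answer 344304

344304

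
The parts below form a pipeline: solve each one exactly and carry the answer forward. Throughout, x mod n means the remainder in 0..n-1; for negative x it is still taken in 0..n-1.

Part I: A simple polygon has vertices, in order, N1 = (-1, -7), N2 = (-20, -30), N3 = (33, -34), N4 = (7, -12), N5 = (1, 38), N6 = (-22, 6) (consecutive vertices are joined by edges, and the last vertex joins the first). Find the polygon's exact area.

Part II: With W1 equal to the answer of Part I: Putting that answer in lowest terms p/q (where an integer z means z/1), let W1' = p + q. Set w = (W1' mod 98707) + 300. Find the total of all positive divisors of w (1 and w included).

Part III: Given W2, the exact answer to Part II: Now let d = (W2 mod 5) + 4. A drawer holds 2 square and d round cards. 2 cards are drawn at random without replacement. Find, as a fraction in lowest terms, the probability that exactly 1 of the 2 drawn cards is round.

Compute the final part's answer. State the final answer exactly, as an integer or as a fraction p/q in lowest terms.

Part I: cross terms: (-1*-30 - -20*-7)=-110, (-20*-34 - 33*-30)=1670, (33*-12 - 7*-34)=-158, (7*38 - 1*-12)=278, (1*6 - -22*38)=842, (-22*-7 - -1*6)=160; twice the area = |2682| = 2682; area = 1341; answer 1341
Part II: W1 = 1341; threaded value p + q = 1342; w = 1642; 1642 = 2 * 821; sigma = (1 + 2) * (1 + 821) = 3 * 822 = 2466; answer 2466
Part III: W2 = 2466; d = 5; total draws C(7,2) = 21; favorable C(5,1)*C(2,1) = 10; P = 10/21; answer 10/21

10/21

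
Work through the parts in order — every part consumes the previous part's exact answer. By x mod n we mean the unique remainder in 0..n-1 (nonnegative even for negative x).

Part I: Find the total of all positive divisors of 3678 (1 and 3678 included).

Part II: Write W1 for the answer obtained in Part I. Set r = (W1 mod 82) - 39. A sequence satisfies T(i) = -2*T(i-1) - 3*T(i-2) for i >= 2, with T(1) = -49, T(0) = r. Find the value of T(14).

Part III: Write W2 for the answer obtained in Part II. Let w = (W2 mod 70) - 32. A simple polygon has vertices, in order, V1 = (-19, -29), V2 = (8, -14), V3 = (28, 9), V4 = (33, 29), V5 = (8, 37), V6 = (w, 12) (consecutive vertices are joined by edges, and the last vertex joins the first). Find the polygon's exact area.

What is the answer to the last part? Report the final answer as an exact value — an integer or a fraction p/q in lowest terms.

966

Part I: 3678 = 2 * 3 * 613; sigma = (1 + 2) * (1 + 3) * (1 + 613) = 3 * 4 * 614 = 7368; answer 7368
Part II: W1 = 7368; r = 31; T(2) = -2*(-49) - 3*(31) = 5; iterating: T(2)=5, T(3)=137, T(4)=-289, T(5)=167, T(6)=533, T(7)=-1567, T(8)=1535, T(9)=1631, T(10)=-7867, T(11)=10841, T(12)=1919, T(13)=-36361, T(14)=66965; answer 66965
Part III: W2 = 66965; w = 13; cross terms: (-19*-14 - 8*-29)=498, (8*9 - 28*-14)=464, (28*29 - 33*9)=515, (33*37 - 8*29)=989, (8*12 - 13*37)=-385, (13*-29 - -19*12)=-149; twice the area = |1932| = 1932; area = 966; answer 966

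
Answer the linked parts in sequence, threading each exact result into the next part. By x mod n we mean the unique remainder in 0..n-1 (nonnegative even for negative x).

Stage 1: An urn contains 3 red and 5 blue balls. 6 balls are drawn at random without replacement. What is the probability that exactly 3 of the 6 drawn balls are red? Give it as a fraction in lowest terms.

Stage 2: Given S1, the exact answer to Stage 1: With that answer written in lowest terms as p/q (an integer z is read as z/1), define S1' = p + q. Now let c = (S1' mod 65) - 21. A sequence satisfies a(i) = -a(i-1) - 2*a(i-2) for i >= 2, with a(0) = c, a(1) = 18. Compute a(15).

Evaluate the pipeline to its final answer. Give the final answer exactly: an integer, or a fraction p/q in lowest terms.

Stage 1: total draws C(8,6) = 28; favorable C(3,3)*C(5,3) = 10; P = 5/14; answer 5/14
Stage 2: S1 = 5/14; threaded value p + q = 19; c = -2; a(2) = -1*(18) - 2*(-2) = -14; iterating: a(2)=-14, a(3)=-22, a(4)=50, a(5)=-6, a(6)=-94, a(7)=106, a(8)=82, a(9)=-294, a(10)=130, a(11)=458, a(12)=-718, a(13)=-198, a(14)=1634, a(15)=-1238; answer -1238

-1238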